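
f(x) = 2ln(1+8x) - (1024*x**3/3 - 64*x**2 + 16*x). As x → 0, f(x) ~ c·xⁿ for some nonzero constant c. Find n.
4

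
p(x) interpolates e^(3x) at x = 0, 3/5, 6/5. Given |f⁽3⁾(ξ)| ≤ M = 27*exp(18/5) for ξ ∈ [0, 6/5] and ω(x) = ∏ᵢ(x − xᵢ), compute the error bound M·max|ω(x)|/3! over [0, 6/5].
27*sqrt(3)*exp(18/5)/125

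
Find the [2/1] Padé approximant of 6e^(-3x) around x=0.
(9*x**2 - 12*x + 6)/(x + 1)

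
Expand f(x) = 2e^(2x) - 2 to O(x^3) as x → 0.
4*x + 4*x**2 + O(x**3)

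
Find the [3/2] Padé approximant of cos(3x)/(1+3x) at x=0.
(63*x**3/4 - 21*x**2/4 - 3*x + 1)/(1 - 39*x**2/4)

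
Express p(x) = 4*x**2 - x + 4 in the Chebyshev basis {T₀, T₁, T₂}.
(6)T₀ - T₁ + (2)T₂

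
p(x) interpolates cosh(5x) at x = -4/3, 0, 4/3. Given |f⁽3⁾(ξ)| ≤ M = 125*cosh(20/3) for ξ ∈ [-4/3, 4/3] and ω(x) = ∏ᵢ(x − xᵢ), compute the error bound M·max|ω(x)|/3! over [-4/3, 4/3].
8000*sqrt(3)*cosh(20/3)/729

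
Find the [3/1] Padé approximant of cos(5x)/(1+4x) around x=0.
(625*x**3/96 - 1675*x**2/84 + 625*x/336 + 1)/(1969*x/336 + 1)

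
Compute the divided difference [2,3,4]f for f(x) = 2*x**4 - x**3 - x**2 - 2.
100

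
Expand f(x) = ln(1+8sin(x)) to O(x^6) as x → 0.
8*x - 32*x**2 + 508*x**3/3 - 3040*x**4/3 + 19405*x**5/3 + O(x**6)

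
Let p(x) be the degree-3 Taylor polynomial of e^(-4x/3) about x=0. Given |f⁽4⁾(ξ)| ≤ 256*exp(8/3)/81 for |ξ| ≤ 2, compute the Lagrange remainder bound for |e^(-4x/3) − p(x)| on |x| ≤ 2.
512*exp(8/3)/243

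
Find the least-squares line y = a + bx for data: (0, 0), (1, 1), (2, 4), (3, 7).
a = -3/5, b = 12/5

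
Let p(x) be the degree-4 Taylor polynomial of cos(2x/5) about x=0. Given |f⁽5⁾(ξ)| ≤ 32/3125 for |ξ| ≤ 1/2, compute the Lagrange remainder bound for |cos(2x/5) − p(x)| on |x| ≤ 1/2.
1/375000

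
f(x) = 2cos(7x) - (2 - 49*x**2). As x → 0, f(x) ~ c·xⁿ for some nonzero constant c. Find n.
4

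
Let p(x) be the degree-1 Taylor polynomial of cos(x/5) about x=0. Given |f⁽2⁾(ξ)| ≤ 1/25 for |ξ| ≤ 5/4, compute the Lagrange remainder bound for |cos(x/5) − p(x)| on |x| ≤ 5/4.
1/32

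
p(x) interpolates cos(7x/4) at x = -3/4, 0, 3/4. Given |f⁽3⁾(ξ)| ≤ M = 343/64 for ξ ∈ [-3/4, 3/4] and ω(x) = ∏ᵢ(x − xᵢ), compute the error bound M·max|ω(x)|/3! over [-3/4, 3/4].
343*sqrt(3)/4096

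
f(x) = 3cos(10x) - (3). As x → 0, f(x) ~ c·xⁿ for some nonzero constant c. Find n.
2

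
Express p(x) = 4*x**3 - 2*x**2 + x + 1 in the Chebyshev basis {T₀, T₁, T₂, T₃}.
(4)T₁ - T₂ + T₃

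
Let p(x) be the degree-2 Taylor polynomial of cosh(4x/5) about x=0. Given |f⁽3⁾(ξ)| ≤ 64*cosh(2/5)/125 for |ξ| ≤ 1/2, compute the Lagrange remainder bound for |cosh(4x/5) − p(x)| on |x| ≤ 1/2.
4*cosh(2/5)/375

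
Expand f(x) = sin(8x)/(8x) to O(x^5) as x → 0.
1 - 32*x**2/3 + 512*x**4/15 + O(x**5)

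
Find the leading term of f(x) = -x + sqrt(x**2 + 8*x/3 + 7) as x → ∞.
4/3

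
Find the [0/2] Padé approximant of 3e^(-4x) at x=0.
3/(8*x**2 + 4*x + 1)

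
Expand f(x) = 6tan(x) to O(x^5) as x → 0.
6*x + 2*x**3 + O(x**5)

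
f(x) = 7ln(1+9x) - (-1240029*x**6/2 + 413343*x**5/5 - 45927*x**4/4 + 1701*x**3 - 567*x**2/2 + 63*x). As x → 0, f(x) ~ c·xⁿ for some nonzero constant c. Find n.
7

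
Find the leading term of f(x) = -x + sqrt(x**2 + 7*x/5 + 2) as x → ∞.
7/10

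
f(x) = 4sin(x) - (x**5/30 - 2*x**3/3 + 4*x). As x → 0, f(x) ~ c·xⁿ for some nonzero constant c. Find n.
7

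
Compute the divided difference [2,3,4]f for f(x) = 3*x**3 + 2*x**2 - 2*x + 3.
29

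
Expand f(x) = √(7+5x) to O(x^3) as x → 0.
sqrt(7) + 5*sqrt(7)*x/14 - 25*sqrt(7)*x**2/392 + O(x**3)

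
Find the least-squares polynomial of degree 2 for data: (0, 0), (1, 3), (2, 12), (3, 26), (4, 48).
1/7 + (-27/70)x + (43/14)x²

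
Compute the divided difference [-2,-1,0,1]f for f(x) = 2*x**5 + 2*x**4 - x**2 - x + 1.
6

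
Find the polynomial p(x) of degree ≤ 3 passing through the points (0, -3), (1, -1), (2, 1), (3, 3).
2*x - 3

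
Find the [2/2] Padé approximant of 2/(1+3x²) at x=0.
2/(3*x**2 + 1)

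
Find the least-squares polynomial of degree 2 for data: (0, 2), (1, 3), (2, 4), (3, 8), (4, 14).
79/35 + (-57/70)x + (13/14)x²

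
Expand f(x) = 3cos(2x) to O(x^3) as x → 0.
3 - 6*x**2 + O(x**3)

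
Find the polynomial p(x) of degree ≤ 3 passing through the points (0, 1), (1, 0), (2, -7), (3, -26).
1 - x**3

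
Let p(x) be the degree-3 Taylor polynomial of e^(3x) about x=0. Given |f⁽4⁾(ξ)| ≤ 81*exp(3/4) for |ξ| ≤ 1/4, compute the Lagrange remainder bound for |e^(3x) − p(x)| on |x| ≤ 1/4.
27*exp(3/4)/2048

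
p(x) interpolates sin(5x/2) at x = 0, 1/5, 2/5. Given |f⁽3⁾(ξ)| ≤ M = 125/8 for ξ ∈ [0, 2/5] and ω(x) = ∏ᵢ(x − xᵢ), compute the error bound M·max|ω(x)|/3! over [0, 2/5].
sqrt(3)/216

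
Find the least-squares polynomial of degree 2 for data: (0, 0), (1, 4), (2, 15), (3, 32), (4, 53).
-2/7 + (69/35)x + (20/7)x²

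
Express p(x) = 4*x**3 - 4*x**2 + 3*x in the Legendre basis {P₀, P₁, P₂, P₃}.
(-4/3)P₀ + (27/5)P₁ + (-8/3)P₂ + (8/5)P₃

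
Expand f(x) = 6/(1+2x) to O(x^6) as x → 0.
6 - 12*x + 24*x**2 - 48*x**3 + 96*x**4 - 192*x**5 + O(x**6)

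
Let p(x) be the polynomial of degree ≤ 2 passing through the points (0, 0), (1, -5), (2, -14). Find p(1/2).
-2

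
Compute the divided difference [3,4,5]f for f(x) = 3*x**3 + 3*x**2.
39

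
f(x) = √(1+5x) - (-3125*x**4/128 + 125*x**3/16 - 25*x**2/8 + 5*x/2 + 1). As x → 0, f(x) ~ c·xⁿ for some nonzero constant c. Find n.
5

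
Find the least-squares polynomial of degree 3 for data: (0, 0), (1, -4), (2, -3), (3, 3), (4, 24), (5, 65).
-5/21 + (-37/18)x + (-155/84)x² + (35/36)x³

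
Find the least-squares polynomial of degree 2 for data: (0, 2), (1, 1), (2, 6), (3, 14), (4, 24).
11/7 + (-101/70)x + (25/14)x²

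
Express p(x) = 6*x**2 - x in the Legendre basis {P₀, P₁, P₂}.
(2)P₀ - P₁ + (4)P₂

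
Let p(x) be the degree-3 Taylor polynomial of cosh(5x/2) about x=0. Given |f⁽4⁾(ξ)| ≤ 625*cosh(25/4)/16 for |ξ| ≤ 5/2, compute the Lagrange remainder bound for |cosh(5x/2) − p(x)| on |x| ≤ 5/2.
390625*cosh(25/4)/6144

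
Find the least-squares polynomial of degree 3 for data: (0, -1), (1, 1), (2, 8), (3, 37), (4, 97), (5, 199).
-47/63 + (359/378)x + (-253/126)x² + (53/27)x³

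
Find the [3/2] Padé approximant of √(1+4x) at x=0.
(2*x**3 + 9*x**2 + 6*x + 1)/(3*x**2 + 4*x + 1)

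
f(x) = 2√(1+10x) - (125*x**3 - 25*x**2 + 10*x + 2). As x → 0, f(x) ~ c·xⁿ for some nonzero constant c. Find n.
4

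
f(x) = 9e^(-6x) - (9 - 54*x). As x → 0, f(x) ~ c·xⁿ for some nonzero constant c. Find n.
2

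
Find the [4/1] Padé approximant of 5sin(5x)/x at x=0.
3125*x**4/24 - 625*x**2/6 + 25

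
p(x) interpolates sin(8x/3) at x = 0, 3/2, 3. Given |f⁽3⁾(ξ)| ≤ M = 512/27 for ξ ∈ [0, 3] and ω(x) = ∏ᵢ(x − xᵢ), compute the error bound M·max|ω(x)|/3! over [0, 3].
64*sqrt(3)/27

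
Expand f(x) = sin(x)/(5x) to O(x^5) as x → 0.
1/5 - x**2/30 + x**4/600 + O(x**5)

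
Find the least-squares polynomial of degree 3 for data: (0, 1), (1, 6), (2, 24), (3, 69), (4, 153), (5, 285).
74/63 + (361/378)x + (353/252)x² + (211/108)x³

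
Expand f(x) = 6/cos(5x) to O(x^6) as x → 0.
6 + 75*x**2 + 3125*x**4/4 + O(x**6)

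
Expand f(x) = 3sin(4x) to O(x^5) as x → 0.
12*x - 32*x**3 + O(x**5)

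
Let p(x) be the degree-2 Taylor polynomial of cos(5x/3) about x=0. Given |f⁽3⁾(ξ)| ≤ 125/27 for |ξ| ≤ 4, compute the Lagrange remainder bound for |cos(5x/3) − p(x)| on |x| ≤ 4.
4000/81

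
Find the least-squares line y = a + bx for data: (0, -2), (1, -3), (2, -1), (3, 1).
a = -29/10, b = 11/10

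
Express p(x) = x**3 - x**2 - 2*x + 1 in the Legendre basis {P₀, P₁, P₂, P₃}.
(2/3)P₀ + (-7/5)P₁ + (-2/3)P₂ + (2/5)P₃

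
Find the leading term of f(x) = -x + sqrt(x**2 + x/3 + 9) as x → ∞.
1/6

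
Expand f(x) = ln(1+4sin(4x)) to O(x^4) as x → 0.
16*x - 128*x**2 + 3968*x**3/3 + O(x**4)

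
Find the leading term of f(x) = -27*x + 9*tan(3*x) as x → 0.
81*x**3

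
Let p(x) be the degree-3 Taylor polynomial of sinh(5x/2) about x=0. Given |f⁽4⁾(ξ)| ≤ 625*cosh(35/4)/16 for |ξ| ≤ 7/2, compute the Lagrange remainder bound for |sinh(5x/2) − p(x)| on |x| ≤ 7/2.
1500625*cosh(35/4)/6144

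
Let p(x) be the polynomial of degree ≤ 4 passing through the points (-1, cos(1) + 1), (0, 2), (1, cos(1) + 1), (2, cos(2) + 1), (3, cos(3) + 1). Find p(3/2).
15*cos(2)/32 - 5*cos(3)/128 + 93*cos(1)/128 + 27/32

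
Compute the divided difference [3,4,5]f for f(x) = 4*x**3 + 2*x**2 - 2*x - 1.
50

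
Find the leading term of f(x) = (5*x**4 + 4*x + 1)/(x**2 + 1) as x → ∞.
5*x**2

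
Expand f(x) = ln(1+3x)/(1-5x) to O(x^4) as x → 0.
3*x + 21*x**2/2 + 123*x**3/2 + O(x**4)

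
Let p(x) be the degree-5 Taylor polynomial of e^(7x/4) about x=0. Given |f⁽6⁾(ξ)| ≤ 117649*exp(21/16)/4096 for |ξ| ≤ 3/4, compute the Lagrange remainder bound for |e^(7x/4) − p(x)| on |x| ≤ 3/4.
9529569*exp(21/16)/1342177280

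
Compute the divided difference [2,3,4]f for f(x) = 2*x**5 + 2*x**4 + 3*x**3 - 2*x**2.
705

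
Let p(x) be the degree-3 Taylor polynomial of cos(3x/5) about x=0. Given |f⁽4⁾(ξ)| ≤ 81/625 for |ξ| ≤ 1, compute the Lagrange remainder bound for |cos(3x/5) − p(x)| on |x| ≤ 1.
27/5000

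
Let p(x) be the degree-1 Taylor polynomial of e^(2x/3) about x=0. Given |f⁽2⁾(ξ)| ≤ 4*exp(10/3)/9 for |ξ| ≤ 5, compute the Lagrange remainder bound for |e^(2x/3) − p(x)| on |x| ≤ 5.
50*exp(10/3)/9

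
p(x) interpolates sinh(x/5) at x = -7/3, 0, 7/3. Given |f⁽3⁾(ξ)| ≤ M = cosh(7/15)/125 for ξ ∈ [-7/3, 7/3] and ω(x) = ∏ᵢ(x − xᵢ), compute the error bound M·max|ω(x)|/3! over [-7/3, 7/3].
343*sqrt(3)*cosh(7/15)/91125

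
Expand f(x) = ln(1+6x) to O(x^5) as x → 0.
6*x - 18*x**2 + 72*x**3 - 324*x**4 + O(x**5)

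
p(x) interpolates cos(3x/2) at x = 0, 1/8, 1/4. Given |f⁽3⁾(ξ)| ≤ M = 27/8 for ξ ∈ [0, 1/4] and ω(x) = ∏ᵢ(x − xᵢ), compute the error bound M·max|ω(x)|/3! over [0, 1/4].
sqrt(3)/4096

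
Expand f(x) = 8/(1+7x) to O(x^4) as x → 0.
8 - 56*x + 392*x**2 - 2744*x**3 + O(x**4)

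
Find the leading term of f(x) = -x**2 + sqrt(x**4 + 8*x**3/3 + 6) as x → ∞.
4*x/3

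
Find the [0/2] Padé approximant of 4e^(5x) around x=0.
4/(25*x**2/2 - 5*x + 1)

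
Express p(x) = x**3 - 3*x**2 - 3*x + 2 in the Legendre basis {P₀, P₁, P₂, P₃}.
P₀ + (-12/5)P₁ + (-2)P₂ + (2/5)P₃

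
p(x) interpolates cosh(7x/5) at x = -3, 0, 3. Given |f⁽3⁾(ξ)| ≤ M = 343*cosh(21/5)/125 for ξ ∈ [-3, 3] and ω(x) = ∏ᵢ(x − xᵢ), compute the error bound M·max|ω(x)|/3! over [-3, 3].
343*sqrt(3)*cosh(21/5)/125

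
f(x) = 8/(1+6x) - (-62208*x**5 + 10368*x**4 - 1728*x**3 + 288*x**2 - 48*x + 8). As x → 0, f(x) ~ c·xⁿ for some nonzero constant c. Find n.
6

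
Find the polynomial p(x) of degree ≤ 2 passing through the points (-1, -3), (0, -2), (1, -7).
-3*x**2 - 2*x - 2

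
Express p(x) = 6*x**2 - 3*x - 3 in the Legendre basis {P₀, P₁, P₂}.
-P₀ + (-3)P₁ + (4)P₂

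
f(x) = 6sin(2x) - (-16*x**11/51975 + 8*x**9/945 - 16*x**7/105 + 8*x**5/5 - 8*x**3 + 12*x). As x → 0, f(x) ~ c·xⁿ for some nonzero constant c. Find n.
13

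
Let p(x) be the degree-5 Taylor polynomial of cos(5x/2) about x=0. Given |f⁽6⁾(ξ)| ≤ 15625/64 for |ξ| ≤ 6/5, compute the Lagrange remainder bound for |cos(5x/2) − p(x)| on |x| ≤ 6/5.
81/80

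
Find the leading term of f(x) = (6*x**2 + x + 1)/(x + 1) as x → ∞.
6*x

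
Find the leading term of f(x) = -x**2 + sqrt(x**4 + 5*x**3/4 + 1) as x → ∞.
5*x/8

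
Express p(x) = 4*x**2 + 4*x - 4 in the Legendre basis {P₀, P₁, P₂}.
(-8/3)P₀ + (4)P₁ + (8/3)P₂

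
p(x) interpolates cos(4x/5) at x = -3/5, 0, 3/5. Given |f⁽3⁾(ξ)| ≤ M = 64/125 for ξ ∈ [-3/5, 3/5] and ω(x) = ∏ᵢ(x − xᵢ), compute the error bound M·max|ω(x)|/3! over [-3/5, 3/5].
64*sqrt(3)/15625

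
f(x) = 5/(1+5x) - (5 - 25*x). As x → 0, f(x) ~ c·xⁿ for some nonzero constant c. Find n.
2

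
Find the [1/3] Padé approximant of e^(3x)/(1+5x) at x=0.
(17*x/16 + 1)/(219*x**3/32 - 67*x**2/8 + 49*x/16 + 1)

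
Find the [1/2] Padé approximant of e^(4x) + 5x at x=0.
(1787*x/219 + 1)/(-32*x**2/73 - 184*x/219 + 1)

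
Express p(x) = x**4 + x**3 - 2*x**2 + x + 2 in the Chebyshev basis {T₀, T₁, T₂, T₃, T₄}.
(11/8)T₀ + (7/4)T₁ + (-1/2)T₂ + (1/4)T₃ + (1/8)T₄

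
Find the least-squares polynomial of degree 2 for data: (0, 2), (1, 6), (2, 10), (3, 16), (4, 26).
12/5 + (9/5)x + x²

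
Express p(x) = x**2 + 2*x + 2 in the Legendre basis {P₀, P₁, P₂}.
(7/3)P₀ + (2)P₁ + (2/3)P₂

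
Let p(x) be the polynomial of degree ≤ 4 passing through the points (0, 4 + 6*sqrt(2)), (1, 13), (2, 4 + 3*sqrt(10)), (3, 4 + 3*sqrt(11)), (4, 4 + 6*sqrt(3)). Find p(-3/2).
-6109/32 - 1155*sqrt(11)/32 + 945*sqrt(3)/64 + 3465*sqrt(2)/64 + 4455*sqrt(10)/64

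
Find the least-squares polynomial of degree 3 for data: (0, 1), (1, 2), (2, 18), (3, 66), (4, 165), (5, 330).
22/21 + (-59/63)x + (-23/21)x² + (26/9)x³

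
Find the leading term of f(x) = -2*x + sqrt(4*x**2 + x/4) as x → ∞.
1/16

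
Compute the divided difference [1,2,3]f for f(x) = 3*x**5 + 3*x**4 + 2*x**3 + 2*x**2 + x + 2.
359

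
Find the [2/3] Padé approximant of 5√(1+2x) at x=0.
(35*x**2/4 + 14*x + 5)/(-x**3/20 + 9*x**2/20 + 9*x/5 + 1)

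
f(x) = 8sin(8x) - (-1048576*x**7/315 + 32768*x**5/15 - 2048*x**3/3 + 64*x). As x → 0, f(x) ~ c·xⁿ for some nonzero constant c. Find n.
9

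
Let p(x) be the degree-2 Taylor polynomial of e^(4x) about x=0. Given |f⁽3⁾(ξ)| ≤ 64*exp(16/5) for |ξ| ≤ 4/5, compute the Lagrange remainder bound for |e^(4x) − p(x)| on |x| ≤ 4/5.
2048*exp(16/5)/375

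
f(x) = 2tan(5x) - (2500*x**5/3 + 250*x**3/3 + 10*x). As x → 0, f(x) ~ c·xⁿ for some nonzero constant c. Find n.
7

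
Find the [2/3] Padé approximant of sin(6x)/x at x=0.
(6 - 126*x**2/5)/(9*x**2/5 + 1)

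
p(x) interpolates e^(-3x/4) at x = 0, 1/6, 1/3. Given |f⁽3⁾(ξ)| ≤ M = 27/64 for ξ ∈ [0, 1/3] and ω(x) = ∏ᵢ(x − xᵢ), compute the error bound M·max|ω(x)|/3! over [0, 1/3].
sqrt(3)/13824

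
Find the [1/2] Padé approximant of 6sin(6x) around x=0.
36*x/(6*x**2 + 1)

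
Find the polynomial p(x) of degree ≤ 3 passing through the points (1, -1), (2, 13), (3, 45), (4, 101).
x**3 + 3*x**2 - 2*x - 3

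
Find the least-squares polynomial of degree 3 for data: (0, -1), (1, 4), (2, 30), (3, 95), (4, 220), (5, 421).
-121/126 + (73/108)x + (277/252)x² + (169/54)x³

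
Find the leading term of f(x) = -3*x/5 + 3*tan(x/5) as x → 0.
x**3/125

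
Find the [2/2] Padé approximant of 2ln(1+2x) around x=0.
4*x*(x + 1)/(2*x**2/3 + 2*x + 1)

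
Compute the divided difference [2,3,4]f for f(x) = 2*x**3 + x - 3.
18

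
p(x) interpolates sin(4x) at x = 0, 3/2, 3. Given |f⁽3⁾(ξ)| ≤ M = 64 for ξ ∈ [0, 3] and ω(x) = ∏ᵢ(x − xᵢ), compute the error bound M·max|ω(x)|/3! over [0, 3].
8*sqrt(3)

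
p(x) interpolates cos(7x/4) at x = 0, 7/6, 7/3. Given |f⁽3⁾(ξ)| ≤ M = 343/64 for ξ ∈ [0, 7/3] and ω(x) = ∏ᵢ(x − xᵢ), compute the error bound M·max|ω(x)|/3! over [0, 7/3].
117649*sqrt(3)/373248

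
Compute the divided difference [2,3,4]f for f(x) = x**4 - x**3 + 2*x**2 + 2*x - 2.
48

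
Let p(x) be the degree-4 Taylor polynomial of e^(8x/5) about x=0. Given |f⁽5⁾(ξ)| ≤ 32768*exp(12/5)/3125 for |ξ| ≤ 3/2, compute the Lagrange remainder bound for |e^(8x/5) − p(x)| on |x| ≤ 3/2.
10368*exp(12/5)/15625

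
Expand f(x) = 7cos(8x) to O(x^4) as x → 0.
7 - 224*x**2 + O(x**4)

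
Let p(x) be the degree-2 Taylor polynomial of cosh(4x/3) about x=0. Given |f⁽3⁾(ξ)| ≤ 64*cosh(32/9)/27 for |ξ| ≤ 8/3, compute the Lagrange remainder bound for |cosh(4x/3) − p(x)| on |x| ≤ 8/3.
16384*cosh(32/9)/2187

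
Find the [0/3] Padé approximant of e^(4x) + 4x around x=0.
1/(-1184*x**3/3 + 56*x**2 - 8*x + 1)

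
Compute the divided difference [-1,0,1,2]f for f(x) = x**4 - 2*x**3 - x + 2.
0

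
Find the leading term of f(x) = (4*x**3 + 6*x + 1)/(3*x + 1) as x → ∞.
4*x**2/3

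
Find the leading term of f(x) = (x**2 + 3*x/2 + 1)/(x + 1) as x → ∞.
x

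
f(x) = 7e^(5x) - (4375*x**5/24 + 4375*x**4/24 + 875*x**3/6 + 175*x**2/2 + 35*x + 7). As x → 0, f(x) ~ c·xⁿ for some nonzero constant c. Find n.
6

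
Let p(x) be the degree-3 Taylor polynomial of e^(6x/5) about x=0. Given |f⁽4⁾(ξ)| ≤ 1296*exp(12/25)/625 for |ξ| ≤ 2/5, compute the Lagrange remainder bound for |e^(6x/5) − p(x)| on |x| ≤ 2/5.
864*exp(12/25)/390625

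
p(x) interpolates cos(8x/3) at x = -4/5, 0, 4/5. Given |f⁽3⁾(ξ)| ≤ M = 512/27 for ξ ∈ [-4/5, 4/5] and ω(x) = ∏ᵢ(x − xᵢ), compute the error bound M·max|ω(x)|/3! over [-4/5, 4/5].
32768*sqrt(3)/91125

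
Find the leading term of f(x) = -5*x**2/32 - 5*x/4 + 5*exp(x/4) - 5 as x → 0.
5*x**3/384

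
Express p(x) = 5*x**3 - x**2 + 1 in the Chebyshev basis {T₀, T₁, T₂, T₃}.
(1/2)T₀ + (15/4)T₁ + (-1/2)T₂ + (5/4)T₃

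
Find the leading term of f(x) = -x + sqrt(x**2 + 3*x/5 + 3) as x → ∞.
3/10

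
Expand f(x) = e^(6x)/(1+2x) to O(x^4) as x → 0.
1 + 4*x + 10*x**2 + 16*x**3 + O(x**4)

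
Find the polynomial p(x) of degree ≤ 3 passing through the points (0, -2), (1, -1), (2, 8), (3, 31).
x**3 + x**2 - x - 2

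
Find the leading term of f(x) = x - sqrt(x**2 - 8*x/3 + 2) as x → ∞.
4/3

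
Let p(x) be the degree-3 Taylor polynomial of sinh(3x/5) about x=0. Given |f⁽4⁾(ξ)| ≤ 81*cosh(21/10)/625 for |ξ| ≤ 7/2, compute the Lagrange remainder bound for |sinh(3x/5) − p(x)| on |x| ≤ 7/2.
64827*cosh(21/10)/80000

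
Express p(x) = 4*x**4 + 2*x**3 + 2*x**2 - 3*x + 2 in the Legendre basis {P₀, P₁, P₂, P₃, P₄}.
(52/15)P₀ + (-9/5)P₁ + (76/21)P₂ + (4/5)P₃ + (32/35)P₄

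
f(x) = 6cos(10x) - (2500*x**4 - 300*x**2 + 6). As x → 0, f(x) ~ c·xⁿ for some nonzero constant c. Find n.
6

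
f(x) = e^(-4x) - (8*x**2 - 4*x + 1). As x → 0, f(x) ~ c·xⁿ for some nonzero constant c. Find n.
3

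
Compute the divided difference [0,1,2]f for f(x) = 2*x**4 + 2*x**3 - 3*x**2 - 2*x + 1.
17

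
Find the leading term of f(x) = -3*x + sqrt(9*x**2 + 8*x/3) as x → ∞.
4/9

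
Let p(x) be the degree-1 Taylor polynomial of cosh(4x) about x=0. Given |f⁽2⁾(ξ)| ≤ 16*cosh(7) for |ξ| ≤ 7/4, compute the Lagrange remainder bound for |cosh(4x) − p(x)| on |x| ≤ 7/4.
49*cosh(7)/2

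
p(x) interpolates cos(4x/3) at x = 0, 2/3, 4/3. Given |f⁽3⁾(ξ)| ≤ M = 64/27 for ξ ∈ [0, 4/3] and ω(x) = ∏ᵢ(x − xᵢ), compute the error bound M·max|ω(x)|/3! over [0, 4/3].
512*sqrt(3)/19683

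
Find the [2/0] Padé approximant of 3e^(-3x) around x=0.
27*x**2/2 - 9*x + 3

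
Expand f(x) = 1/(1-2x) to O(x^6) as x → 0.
1 + 2*x + 4*x**2 + 8*x**3 + 16*x**4 + 32*x**5 + O(x**6)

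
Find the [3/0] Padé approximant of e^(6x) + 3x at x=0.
36*x**3 + 18*x**2 + 9*x + 1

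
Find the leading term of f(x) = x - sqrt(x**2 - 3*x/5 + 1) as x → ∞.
3/10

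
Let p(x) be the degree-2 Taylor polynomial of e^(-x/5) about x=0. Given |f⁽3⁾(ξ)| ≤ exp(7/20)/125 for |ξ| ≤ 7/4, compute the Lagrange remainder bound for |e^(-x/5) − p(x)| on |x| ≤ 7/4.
343*exp(7/20)/48000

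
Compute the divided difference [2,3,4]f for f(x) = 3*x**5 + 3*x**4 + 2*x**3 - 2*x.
1038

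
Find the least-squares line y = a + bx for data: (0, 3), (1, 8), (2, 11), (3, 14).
a = 18/5, b = 18/5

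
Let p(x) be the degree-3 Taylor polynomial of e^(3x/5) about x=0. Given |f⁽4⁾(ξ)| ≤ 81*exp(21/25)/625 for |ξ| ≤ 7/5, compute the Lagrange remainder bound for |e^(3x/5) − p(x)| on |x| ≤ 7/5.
64827*exp(21/25)/3125000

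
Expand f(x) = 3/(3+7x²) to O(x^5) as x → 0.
1 - 7*x**2/3 + 49*x**4/9 + O(x**5)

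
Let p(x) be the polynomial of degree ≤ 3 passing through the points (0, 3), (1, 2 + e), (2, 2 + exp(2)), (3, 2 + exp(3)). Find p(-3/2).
-35*exp(3)/16 - 189*e/16 + 137/16 + 135*exp(2)/16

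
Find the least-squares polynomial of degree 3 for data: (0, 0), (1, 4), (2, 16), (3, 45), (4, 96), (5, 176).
2/21 + (11/9)x + (26/21)x² + (10/9)x³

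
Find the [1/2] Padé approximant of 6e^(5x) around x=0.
(10*x + 6)/(25*x**2/6 - 10*x/3 + 1)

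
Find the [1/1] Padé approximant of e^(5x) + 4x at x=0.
(137*x/18 + 1)/(1 - 25*x/18)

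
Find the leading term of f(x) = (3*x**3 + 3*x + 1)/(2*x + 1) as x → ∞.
3*x**2/2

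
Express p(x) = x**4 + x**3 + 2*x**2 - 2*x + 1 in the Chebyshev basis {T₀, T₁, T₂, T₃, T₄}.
(19/8)T₀ + (-5/4)T₁ + (3/2)T₂ + (1/4)T₃ + (1/8)T₄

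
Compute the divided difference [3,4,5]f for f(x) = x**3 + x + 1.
12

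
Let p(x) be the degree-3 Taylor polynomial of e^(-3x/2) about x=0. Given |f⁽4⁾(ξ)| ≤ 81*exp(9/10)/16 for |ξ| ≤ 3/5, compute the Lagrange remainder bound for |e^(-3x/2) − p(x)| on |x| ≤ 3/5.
2187*exp(9/10)/80000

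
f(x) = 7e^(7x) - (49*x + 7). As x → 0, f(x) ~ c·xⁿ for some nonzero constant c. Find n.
2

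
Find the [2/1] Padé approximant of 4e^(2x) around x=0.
(8*x**2/3 + 16*x/3 + 4)/(1 - 2*x/3)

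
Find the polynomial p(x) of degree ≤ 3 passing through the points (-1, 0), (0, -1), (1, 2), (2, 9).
2*x**2 + x - 1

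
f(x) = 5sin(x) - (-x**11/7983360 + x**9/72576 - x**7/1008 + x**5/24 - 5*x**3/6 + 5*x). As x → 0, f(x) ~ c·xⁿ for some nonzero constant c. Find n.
13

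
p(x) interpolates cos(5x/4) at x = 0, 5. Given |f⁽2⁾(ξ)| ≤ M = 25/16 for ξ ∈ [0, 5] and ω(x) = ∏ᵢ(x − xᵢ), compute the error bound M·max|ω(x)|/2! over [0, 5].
625/128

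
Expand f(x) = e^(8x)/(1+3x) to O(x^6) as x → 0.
1 + 5*x + 17*x**2 + 103*x**3/3 + 203*x**4/3 + 1051*x**5/15 + O(x**6)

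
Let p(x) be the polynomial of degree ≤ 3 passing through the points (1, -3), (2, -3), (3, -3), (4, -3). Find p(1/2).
-3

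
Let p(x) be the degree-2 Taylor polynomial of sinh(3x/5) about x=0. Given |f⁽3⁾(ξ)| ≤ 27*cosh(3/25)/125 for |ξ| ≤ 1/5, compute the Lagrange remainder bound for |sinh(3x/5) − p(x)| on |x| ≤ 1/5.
9*cosh(3/25)/31250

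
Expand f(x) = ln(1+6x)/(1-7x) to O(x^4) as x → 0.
6*x + 24*x**2 + 240*x**3 + O(x**4)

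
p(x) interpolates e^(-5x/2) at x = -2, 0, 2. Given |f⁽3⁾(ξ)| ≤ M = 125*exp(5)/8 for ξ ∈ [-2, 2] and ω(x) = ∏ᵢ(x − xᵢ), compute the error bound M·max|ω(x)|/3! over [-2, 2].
125*sqrt(3)*exp(5)/27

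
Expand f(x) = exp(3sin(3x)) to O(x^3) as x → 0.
1 + 9*x + 81*x**2/2 + O(x**3)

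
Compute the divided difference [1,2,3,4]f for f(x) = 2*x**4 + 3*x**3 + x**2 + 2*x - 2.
23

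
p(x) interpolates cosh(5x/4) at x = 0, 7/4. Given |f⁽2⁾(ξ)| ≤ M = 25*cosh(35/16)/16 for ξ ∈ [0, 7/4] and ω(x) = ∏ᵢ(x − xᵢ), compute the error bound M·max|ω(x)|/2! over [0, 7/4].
1225*cosh(35/16)/2048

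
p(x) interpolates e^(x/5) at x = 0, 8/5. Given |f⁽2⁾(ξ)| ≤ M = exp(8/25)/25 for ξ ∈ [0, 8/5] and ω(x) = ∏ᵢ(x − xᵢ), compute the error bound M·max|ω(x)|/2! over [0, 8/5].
8*exp(8/25)/625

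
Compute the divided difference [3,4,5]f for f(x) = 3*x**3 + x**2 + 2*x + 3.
37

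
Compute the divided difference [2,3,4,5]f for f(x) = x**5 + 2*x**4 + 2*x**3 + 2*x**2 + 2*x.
155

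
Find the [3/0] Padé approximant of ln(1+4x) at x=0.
4*x*(16*x**2 - 6*x + 3)/3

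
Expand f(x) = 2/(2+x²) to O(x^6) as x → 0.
1 - x**2/2 + x**4/4 + O(x**6)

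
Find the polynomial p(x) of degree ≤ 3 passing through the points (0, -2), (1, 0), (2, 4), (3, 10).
x**2 + x - 2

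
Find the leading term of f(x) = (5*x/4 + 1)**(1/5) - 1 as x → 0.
x/4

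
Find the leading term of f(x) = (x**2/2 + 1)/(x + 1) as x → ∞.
x/2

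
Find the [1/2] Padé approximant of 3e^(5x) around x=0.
(5*x + 3)/(25*x**2/6 - 10*x/3 + 1)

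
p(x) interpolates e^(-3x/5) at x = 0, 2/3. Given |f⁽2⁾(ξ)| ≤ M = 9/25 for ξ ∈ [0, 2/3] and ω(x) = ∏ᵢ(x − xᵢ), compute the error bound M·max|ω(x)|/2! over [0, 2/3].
1/50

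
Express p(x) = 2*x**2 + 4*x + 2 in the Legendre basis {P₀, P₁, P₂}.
(8/3)P₀ + (4)P₁ + (4/3)P₂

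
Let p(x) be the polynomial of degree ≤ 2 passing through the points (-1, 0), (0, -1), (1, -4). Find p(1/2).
-9/4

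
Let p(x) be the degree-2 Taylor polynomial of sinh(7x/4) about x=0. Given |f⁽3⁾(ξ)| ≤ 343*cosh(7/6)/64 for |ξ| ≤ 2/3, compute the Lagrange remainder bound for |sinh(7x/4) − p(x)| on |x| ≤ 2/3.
343*cosh(7/6)/1296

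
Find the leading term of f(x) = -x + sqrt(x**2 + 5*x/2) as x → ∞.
5/4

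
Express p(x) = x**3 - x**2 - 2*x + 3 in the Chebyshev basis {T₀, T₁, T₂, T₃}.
(5/2)T₀ + (-5/4)T₁ + (-1/2)T₂ + (1/4)T₃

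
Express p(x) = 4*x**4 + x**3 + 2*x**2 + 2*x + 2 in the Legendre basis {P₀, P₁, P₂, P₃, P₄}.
(52/15)P₀ + (13/5)P₁ + (76/21)P₂ + (2/5)P₃ + (32/35)P₄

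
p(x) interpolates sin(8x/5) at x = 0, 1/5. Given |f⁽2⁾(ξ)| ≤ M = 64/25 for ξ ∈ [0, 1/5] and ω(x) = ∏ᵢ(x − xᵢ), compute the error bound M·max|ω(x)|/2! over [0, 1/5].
8/625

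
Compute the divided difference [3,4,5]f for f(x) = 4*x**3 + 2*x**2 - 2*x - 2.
50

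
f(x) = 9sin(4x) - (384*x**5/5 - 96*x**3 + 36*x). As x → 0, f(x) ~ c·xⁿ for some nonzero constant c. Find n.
7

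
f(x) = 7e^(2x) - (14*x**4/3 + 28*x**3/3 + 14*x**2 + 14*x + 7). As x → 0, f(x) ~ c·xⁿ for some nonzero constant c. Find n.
5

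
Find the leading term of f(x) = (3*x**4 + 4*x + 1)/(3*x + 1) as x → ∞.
x**3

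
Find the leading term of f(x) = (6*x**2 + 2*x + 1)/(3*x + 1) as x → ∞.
2*x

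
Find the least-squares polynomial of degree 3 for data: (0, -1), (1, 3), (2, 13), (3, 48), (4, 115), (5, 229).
-7/9 + (503/189)x + (-227/126)x² + (113/54)x³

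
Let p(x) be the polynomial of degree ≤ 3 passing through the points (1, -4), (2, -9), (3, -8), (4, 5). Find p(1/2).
-9/8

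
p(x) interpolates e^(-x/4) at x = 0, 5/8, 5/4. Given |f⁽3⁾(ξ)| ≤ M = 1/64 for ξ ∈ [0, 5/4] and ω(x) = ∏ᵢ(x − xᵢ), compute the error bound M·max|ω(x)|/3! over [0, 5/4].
125*sqrt(3)/884736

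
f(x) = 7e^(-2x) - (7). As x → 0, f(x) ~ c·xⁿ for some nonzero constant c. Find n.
1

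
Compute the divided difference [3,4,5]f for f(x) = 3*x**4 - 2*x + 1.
291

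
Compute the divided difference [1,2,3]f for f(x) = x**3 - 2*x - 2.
6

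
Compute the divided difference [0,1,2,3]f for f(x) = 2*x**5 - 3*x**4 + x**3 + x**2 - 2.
33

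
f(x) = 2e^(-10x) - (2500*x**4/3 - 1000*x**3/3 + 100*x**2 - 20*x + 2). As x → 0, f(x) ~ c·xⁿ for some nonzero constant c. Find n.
5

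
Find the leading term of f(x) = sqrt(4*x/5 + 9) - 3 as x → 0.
2*x/15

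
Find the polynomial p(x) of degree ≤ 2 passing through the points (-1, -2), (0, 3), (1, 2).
-3*x**2 + 2*x + 3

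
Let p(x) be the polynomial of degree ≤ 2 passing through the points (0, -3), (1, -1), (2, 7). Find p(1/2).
-11/4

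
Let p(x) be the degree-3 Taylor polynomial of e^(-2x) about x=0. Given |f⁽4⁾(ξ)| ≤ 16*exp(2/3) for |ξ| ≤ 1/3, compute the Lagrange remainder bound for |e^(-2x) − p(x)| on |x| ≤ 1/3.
2*exp(2/3)/243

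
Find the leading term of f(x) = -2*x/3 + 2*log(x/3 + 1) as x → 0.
-x**2/9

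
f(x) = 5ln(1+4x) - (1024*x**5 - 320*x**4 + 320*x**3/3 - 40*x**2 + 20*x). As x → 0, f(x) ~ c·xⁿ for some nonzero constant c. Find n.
6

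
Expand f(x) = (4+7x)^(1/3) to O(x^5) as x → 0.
2**(2/3) + 7*2**(2/3)*x/12 - 49*2**(2/3)*x**2/144 + 1715*2**(2/3)*x**3/5184 - 12005*2**(2/3)*x**4/31104 + O(x**5)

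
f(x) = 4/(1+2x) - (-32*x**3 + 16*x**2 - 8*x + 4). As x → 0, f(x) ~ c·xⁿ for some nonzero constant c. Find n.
4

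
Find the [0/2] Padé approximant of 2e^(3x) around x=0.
2/(9*x**2/2 - 3*x + 1)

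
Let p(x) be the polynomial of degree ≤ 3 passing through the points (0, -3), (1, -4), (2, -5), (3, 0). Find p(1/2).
-25/8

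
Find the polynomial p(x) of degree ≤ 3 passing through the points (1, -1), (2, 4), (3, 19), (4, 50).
x**3 - x**2 + x - 2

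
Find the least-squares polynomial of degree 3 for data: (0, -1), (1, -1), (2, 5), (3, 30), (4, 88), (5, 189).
-115/126 + (67/108)x + (-191/63)x² + (227/108)x³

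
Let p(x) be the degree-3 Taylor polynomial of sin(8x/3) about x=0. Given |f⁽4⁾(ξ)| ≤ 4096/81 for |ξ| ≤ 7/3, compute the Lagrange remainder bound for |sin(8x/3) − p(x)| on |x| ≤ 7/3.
1229312/19683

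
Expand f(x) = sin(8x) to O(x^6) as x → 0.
8*x - 256*x**3/3 + 4096*x**5/15 + O(x**6)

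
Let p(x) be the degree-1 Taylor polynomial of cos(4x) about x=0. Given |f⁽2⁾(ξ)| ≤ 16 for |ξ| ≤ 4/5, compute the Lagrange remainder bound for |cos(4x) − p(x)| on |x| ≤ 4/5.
128/25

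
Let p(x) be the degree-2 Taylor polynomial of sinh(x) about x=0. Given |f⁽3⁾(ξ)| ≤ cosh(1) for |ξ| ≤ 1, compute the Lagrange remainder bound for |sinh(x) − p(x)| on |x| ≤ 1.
cosh(1)/6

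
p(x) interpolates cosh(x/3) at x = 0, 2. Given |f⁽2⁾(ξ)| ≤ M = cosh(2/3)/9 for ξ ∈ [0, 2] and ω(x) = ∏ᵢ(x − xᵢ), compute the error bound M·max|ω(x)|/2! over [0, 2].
cosh(2/3)/18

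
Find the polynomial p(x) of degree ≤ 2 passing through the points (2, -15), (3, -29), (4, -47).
-2*x**2 - 4*x + 1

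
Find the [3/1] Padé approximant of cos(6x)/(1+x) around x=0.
(54*x**3 - 252*x**2/17 - 54*x/17 + 1)/(1 - 37*x/17)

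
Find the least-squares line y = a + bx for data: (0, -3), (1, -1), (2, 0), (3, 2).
a = -29/10, b = 8/5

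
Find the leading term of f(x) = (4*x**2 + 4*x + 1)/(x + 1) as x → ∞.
4*x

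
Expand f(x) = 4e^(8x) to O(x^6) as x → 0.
4 + 32*x + 128*x**2 + 1024*x**3/3 + 2048*x**4/3 + 16384*x**5/15 + O(x**6)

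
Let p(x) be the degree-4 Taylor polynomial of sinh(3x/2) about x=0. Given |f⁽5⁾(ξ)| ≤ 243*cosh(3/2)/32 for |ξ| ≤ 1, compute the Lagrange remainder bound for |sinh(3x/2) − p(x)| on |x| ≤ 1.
81*cosh(3/2)/1280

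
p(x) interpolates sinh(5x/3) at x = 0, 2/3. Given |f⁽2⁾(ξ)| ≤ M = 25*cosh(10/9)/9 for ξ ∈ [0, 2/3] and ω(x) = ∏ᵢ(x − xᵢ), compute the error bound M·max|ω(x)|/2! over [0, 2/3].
25*cosh(10/9)/162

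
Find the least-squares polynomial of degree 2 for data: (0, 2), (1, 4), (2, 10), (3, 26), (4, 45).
73/35 + (-62/35)x + (22/7)x²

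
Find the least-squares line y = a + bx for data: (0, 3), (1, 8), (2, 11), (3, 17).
a = 3, b = 9/2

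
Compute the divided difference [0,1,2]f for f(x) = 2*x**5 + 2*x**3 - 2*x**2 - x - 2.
34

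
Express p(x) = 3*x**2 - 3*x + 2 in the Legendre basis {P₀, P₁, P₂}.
(3)P₀ + (-3)P₁ + (2)P₂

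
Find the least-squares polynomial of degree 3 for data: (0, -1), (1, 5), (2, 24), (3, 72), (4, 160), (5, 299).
-101/126 + (1349/756)x + (83/63)x² + (223/108)x³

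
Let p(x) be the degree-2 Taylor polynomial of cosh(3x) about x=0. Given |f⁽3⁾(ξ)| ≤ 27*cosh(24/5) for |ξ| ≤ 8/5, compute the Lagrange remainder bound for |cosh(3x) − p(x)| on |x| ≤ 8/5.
2304*cosh(24/5)/125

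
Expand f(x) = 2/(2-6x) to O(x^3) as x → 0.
1 + 3*x + 9*x**2 + O(x**3)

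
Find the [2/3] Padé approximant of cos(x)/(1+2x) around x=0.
(1 - 5*x**2/12)/(x**3/6 + x**2/12 + 2*x + 1)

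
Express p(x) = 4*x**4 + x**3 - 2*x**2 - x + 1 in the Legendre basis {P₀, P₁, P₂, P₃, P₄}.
(17/15)P₀ + (-2/5)P₁ + (20/21)P₂ + (2/5)P₃ + (32/35)P₄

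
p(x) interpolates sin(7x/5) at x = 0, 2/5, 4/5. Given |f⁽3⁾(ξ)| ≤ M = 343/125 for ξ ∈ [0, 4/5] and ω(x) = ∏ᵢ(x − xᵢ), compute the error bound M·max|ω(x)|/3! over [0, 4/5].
2744*sqrt(3)/421875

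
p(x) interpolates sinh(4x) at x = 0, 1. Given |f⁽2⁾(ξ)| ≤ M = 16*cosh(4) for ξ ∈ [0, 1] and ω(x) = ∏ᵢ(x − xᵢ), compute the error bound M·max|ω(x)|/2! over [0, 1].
2*cosh(4)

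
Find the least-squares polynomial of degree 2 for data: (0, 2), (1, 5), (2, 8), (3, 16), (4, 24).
15/7 + (17/14)x + (15/14)x²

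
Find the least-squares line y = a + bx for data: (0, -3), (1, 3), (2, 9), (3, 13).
a = -13/5, b = 27/5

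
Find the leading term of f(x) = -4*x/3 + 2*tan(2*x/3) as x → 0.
16*x**3/81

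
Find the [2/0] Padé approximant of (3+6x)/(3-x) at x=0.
7*x**2/9 + 7*x/3 + 1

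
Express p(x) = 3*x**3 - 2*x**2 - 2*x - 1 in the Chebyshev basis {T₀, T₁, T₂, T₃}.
(-2)T₀ + (1/4)T₁ - T₂ + (3/4)T₃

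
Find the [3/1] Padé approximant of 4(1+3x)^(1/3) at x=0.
(-4*x**3/3 + 4*x**2 + 12*x + 4)/(2*x + 1)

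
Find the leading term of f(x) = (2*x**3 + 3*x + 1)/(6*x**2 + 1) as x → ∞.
x/3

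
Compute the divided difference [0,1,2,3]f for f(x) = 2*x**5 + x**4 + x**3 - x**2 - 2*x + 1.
57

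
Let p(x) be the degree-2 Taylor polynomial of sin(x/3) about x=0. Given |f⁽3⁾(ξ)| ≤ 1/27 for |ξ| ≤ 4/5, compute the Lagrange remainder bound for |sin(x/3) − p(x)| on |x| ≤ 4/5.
32/10125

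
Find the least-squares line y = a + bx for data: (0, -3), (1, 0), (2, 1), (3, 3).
a = -13/5, b = 19/10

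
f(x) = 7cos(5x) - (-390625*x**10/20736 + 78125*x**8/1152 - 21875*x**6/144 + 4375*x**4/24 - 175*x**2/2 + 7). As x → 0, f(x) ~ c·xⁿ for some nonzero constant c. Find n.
12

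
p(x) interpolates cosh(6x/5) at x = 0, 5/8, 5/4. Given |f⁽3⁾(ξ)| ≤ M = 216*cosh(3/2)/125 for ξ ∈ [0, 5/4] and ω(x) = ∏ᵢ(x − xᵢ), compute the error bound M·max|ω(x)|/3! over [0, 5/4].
sqrt(3)*cosh(3/2)/64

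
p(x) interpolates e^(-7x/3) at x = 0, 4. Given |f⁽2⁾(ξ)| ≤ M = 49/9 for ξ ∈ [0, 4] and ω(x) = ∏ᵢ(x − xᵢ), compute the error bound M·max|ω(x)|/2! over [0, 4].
98/9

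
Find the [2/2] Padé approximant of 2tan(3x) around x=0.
6*x/(1 - 3*x**2)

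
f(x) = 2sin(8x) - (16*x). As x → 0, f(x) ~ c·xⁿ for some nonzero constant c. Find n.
3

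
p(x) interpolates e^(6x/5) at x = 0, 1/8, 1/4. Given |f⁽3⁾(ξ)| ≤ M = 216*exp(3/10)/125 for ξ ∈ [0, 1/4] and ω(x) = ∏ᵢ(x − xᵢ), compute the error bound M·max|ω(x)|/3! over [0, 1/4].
sqrt(3)*exp(3/10)/8000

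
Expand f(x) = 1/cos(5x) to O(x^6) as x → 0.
1 + 25*x**2/2 + 3125*x**4/24 + O(x**6)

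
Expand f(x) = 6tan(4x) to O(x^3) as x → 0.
24*x + O(x**3)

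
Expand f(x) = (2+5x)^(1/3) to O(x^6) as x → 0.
2**(1/3) + 5*2**(1/3)*x/6 - 25*2**(1/3)*x**2/36 + 625*2**(1/3)*x**3/648 - 3125*2**(1/3)*x**4/1944 + 34375*2**(1/3)*x**5/11664 + O(x**6)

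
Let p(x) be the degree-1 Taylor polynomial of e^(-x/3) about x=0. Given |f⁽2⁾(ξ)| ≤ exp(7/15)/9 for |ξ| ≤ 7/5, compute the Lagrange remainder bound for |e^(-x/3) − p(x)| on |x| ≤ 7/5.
49*exp(7/15)/450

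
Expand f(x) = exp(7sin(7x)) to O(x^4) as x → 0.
1 + 49*x + 2401*x**2/2 + 19208*x**3 + O(x**4)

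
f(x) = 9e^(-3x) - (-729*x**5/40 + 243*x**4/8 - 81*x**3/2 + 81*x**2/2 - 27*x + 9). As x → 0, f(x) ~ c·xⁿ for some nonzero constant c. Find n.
6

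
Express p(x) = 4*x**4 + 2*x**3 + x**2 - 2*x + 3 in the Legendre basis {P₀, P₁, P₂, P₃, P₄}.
(62/15)P₀ + (-4/5)P₁ + (62/21)P₂ + (4/5)P₃ + (32/35)P₄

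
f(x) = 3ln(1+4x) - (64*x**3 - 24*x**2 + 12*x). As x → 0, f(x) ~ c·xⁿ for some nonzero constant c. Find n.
4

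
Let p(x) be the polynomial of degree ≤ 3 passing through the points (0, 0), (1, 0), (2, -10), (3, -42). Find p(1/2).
1/2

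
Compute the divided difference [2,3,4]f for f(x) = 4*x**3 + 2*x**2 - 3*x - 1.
38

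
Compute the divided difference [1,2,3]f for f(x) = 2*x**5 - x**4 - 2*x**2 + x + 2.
153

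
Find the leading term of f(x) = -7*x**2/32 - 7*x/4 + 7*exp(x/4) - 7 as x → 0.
7*x**3/384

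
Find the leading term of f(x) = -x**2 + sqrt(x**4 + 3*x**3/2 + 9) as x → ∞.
3*x/4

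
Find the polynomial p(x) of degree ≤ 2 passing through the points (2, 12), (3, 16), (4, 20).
4*x + 4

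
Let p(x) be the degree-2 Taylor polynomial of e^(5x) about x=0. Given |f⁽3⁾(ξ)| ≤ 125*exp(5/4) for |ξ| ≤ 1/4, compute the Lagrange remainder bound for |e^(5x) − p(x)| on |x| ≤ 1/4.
125*exp(5/4)/384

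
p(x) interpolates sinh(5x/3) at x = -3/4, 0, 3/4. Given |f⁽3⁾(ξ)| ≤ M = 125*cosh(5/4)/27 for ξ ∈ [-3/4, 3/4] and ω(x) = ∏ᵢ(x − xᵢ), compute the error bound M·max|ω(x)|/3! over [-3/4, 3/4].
125*sqrt(3)*cosh(5/4)/1728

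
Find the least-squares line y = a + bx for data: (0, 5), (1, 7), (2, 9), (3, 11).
a = 5, b = 2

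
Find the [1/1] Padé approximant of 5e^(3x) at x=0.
(15*x/2 + 5)/(1 - 3*x/2)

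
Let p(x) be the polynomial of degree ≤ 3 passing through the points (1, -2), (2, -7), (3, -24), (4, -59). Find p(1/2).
-17/8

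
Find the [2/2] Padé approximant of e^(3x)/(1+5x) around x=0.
(73*x**2/44 + 67*x/33 + 1)/(-631*x**2/132 + 133*x/33 + 1)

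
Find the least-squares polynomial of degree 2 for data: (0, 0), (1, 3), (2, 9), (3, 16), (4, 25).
-1/7 + (181/70)x + (13/14)x²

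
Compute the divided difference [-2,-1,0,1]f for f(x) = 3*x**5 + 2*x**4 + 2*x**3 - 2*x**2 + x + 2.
13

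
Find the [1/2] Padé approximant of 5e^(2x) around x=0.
(10*x/3 + 5)/(2*x**2/3 - 4*x/3 + 1)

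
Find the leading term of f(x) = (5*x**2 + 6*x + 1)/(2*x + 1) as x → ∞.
5*x/2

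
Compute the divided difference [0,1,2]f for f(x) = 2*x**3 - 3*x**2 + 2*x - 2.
3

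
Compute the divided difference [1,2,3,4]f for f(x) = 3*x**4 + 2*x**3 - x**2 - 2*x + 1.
32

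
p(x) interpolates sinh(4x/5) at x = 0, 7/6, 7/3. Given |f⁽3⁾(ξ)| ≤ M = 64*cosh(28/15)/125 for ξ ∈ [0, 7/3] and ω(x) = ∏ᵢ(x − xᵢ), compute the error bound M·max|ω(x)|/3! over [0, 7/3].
2744*sqrt(3)*cosh(28/15)/91125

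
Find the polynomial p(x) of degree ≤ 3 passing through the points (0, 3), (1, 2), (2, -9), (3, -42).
-2*x**3 + x**2 + 3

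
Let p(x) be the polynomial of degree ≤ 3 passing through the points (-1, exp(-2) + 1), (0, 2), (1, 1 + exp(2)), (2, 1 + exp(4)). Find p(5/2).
(-5 + (-35*exp(2) + 37 + 35*exp(4))*exp(2))*exp(-2)/16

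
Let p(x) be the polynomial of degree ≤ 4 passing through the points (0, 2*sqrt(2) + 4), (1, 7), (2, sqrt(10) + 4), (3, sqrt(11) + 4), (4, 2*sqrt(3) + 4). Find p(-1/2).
-187/32 - 45*sqrt(11)/32 + 35*sqrt(3)/64 + 315*sqrt(2)/64 + 189*sqrt(10)/64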